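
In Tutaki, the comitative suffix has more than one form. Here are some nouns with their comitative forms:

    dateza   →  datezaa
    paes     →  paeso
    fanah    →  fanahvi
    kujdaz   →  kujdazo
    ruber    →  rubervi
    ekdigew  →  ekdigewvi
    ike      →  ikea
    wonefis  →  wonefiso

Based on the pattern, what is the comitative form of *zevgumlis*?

zevgumliso

The alternation tracks the final sound of the stem — -o when the stem ends in a sibilant (*paes*, *kujdaz*, *wonefis*); -vi when the stem ends in a non-sibilant consonant (*fanah*, *ruber*, *ekdigew*); -a when the stem ends in a vowel (*dateza*, *ike*).
Since the final sound of *zevgumlis* is /s/ (a sibilant), it takes -o, giving *zevgumliso*.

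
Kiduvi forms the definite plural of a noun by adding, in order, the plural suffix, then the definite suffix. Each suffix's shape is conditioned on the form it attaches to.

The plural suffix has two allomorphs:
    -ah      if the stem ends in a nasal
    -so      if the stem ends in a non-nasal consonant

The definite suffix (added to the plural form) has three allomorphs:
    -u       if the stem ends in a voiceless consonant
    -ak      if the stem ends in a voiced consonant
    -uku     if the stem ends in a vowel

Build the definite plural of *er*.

ersouku

*er* — final consonant /r/ (non-nasal) → -so → *erso*.
The plural form *erso*: final sound = /o/, a vowel → -uku → *ersouku*.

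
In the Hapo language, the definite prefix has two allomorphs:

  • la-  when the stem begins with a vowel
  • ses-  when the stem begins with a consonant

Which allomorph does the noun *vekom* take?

ses-

*vekom* — first sound /v/ (a consonant) → ses-.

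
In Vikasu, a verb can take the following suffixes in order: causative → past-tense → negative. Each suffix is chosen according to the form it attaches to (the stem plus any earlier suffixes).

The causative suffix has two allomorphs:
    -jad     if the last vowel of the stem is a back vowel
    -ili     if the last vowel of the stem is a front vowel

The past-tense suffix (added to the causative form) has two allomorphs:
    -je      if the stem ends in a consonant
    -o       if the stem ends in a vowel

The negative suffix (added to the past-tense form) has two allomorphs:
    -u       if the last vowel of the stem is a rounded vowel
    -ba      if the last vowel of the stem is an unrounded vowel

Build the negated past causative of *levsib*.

*levsib* — last vowel /i/ (a front vowel) → -ili → *levsibili*.
The final sound of the causative form *levsibili* is /i/, which is a vowel, so the past-tense suffix is -o, giving *levsibilio*.
Since the last vowel of the past-tense form *levsibilio* is /o/ (a rounded vowel), it takes -u, giving *levsibiliou*.

levsibiliou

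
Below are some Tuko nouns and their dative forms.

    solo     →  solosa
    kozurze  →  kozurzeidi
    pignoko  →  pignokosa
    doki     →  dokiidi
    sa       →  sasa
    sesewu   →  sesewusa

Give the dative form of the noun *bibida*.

Looking at the last vowel of each stem: -idi when the last vowel of the stem is a front vowel (*kozurze*, *doki*); -sa when the last vowel of the stem is a back vowel (*solo*, *pignoko*, *sa*, *sesewu*).
The last vowel of *bibida* is /a/, which is a back vowel, so the suffix is -sa, giving *bibidasa*.

bibidasa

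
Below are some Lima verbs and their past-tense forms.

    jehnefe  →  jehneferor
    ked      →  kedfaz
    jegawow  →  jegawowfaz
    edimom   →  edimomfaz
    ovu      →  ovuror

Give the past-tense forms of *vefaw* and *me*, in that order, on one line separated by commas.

vefawfaz, meror

The suffix is conditioned by the final sound: -faz when the stem ends in a consonant (*ked*, *jegawow*, *edimom*); -ror when the stem ends in a vowel (*jehnefe*, *ovu*).
*vefaw*: final sound = /w/, a consonant → -faz → *vefawfaz*.
The final sound of *me* is /e/, which is a vowel, so the suffix is -ror, giving *meror*.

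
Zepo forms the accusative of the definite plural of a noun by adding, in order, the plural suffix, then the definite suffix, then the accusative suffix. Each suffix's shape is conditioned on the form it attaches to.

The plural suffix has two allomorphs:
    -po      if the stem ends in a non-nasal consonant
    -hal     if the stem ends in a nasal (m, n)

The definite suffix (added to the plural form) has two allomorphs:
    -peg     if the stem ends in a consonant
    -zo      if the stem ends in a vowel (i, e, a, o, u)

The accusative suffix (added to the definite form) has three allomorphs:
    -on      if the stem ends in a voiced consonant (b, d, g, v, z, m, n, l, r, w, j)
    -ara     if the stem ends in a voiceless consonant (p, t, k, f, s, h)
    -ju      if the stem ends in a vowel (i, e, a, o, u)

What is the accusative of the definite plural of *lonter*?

lonterpozoju

*lonter*: final consonant = /r/, non-nasal → -po → *lonterpo*.
The plural form *lonterpo*: final sound = /o/, a vowel → -zo → *lonterpozo*.
Since the final sound of the definite form *lonterpozo* is /o/ (a vowel), it takes -ju, giving *lonterpozoju*.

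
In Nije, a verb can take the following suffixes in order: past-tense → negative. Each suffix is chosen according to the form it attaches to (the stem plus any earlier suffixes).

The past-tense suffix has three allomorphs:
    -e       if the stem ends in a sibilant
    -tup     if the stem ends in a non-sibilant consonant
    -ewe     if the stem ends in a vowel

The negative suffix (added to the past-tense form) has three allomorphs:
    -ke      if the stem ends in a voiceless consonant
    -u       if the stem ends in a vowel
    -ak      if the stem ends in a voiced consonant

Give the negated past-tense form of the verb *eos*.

eoseu

*eos*: final sound = /s/, a sibilant → -e → *eose*.
The past-tense form *eose* — final sound /e/ (a vowel) → -u → *eoseu*.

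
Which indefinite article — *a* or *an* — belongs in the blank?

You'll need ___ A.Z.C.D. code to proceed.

The indefinite article is chosen by the initial *sound* of the following word, not its spelling.
The initialism *A.Z.C.D.* is read letter by letter; the first letter, A, is pronounced /eɪ/, which begins with a vowel sound.
So the article is *an*: You'll need an A.Z.C.D. code to proceed.

an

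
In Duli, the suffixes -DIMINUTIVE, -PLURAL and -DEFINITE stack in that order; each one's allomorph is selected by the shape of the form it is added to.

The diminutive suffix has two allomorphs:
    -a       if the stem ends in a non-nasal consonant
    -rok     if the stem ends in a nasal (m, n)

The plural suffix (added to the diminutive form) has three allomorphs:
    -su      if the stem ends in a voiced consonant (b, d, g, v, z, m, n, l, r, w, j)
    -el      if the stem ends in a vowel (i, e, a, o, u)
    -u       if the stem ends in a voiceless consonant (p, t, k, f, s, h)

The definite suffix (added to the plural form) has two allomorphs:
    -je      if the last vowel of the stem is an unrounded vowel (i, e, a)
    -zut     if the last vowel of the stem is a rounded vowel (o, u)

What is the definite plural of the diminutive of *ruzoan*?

ruzoanrokuzut

Since the final consonant of *ruzoan* is /n/ (a nasal), it takes -rok, giving *ruzoanrok*.
The diminutive form *ruzoanrok*: final sound = /k/, a voiceless consonant → -u → *ruzoanroku*.
The plural form *ruzoanroku* — last vowel /u/ (a rounded vowel) → -zut → *ruzoanrokuzut*.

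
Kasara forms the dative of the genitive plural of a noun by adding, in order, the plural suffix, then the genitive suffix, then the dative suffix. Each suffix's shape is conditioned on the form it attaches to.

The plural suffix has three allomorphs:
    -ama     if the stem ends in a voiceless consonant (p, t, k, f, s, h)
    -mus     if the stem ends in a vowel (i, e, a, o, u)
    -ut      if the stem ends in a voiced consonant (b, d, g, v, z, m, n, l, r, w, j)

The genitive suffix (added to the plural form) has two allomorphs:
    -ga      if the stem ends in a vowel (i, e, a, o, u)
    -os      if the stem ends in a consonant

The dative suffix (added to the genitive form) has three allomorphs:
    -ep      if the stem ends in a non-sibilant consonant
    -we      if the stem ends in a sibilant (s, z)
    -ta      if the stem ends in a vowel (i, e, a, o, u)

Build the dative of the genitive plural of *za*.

*za*: final sound = /a/, a vowel → -mus → *zamus*.
The plural form *zamus*: final sound = /s/, a consonant → -os → *zamusos*.
Since the final sound of the genitive form *zamusos* is /s/ (a sibilant), it takes -we, giving *zamusoswe*.

zamusoswe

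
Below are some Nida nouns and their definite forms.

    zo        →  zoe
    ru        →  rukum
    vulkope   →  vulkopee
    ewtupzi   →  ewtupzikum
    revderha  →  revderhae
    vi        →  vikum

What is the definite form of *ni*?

nikum

Looking at the last vowel of each stem: -kum when the last vowel of the stem is a high vowel (*ru*, *ewtupzi*, *vi*); -e when the last vowel of the stem is a non-high vowel (*zo*, *vulkope*, *revderha*).
The last vowel of *ni* is /i/, which is a high vowel, so the suffix is -kum, giving *nikum*.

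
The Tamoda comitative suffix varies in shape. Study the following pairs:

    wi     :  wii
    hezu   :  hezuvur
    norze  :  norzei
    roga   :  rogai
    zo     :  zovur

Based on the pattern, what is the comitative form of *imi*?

The alternation tracks the last vowel of the stem — -vur when the last vowel of the stem is a rounded vowel (*hezu*, *zo*); -i when the last vowel of the stem is an unrounded vowel (*wi*, *norze*, *roga*).
Since the last vowel of *imi* is /i/ (an unrounded vowel), it takes -i, giving *imii*.

imii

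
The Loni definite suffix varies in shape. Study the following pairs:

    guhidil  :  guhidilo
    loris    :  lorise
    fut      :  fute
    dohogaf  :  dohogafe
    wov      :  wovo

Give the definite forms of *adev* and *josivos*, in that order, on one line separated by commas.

adevo, josivose

The suffix is conditioned by the final consonant: -e when the stem ends in a voiceless consonant (*loris*, *fut*, *dohogaf*); -o when the stem ends in a voiced consonant (*guhidil*, *wov*).
*adev*: final consonant = /v/, voiced → -o → *adevo*.
*josivos*: final consonant = /s/, voiceless → -e → *josivose*.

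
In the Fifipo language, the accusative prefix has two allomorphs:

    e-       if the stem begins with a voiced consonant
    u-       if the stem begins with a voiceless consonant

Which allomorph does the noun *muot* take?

The first consonant of *muot* is /m/, which is voiced, so the prefix is e-.

e-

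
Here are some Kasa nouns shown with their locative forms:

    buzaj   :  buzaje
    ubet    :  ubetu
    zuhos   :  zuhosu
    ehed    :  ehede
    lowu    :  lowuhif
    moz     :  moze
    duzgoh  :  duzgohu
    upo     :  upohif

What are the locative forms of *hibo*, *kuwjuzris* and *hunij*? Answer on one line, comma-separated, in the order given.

hibohif, kuwjuzrisu, hunije

The alternation tracks the final sound of the stem — -u when the stem ends in a voiceless consonant (*ubet*, *zuhos*, *duzgoh*); -e when the stem ends in a voiced consonant (*buzaj*, *ehed*, *moz*); -hif when the stem ends in a vowel (*lowu*, *upo*).
Since the final sound of *hibo* is /o/ (a vowel), it takes -hif, giving *hibohif*.
The final sound of *kuwjuzris* is /s/, which is a voiceless consonant, so the suffix is -u, giving *kuwjuzrisu*.
Since the final sound of *hunij* is /j/ (a voiced consonant), it takes -e, giving *hunije*.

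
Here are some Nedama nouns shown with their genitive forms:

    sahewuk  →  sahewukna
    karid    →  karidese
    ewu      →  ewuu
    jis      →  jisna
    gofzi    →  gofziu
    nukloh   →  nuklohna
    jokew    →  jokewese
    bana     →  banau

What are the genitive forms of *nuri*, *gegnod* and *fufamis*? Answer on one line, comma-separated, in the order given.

nuriu, gegnodese, fufamisna

The alternation tracks the final sound of the stem — -na when the stem ends in a voiceless consonant (*sahewuk*, *jis*, *nukloh*); -ese when the stem ends in a voiced consonant (*karid*, *jokew*); -u when the stem ends in a vowel (*ewu*, *gofzi*, *bana*).
*nuri*: final sound = /i/, a vowel → -u → *nuriu*.
The final sound of *gegnod* is /d/, which is a voiced consonant, so the suffix is -ese, giving *gegnodese*.
*fufamis*: final sound = /s/, a voiceless consonant → -na → *fufamisna*.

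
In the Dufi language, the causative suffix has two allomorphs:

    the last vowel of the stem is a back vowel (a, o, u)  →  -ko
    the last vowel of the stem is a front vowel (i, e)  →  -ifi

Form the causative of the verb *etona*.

etonako

*etona*: last vowel = /a/, a back vowel → -ko → *etonako*.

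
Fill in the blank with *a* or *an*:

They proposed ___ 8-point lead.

an

The indefinite article is chosen by the initial *sound* of the following word, not its spelling.
The number *8* is spoken "eight", beginning with /eɪt/ — a vowel sound.
So the article is *an*: They proposed an 8-point lead.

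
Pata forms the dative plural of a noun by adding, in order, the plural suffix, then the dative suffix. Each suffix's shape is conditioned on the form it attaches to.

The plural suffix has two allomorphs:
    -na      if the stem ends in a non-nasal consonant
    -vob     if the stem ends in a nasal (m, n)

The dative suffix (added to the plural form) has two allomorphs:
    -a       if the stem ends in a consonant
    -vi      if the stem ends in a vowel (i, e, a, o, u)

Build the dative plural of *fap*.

Since the final consonant of *fap* is /p/ (non-nasal), it takes -na, giving *fapna*.
Since the final sound of the plural form *fapna* is /a/ (a vowel), it takes -vi, giving *fapnavi*.

fapnavi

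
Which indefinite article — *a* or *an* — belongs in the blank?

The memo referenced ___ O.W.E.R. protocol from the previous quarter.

The indefinite article is chosen by the initial *sound* of the following word, not its spelling.
The initialism *O.W.E.R.* is read letter by letter; the first letter, O, is pronounced /oʊ/, which begins with a vowel sound.
So the article is *an*: The memo referenced an O.W.E.R. protocol from the previous quarter.

an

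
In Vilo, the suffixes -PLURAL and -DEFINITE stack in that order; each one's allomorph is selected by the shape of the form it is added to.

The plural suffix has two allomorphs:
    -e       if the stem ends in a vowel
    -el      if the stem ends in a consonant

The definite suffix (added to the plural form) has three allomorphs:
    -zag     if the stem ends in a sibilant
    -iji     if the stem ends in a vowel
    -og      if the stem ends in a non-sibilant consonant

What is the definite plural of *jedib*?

Since the final sound of *jedib* is /b/ (a consonant), it takes -el, giving *jedibel*.
The plural form *jedibel*: final sound = /l/, a non-sibilant consonant → -og → *jedibelog*.

jedibelog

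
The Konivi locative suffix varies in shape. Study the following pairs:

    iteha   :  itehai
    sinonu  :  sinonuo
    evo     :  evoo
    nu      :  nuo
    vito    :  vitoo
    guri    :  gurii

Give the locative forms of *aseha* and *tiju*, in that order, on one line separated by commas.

asehai, tijuo

Looking at the last vowel of each stem: -o when the last vowel of the stem is a rounded vowel (*sinonu*, *evo*, *nu*, *vito*); -i when the last vowel of the stem is an unrounded vowel (*iteha*, *guri*).
Since the last vowel of *aseha* is /a/ (an unrounded vowel), it takes -i, giving *asehai*.
Since the last vowel of *tiju* is /u/ (a rounded vowel), it takes -o, giving *tijuo*.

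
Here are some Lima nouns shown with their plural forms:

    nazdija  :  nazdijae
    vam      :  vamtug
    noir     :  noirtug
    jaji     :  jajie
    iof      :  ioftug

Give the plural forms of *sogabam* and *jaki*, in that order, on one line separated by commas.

sogabamtug, jakie

The pattern is consonant vs. vowel: -tug when the stem ends in a consonant (*vam*, *noir*, *iof*); -e when the stem ends in a vowel (*nazdija*, *jaji*).
*sogabam*: final sound = /m/, a consonant → -tug → *sogabamtug*.
*jaki* — final sound /i/ (a vowel) → -e → *jakie*.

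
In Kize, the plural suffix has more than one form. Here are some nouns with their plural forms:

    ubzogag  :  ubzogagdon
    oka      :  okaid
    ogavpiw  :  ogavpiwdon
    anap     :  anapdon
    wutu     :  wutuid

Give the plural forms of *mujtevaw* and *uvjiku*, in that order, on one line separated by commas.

The pattern is consonant vs. vowel: -don when the stem ends in a consonant (*ubzogag*, *ogavpiw*, *anap*); -id when the stem ends in a vowel (*oka*, *wutu*).
The final sound of *mujtevaw* is /w/, which is a consonant, so the suffix is -don, giving *mujtevawdon*.
The final sound of *uvjiku* is /u/, which is a vowel, so the suffix is -id, giving *uvjikuid*.

mujtevawdon, uvjikuid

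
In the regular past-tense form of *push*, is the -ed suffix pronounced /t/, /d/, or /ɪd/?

/t/

The stem *push* ends in a voiceless consonant other than /t/.
The -ed suffix is realized as /ɪd/ after /t, d/; as /t/ after other voiceless consonants; and as /d/ after other voiced sounds.
So -ed on *push* is pronounced /t/.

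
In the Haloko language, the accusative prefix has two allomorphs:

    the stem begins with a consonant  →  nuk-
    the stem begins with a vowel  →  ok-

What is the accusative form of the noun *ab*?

okab

*ab*: first sound = /a/, a vowel → ok- → *okab*.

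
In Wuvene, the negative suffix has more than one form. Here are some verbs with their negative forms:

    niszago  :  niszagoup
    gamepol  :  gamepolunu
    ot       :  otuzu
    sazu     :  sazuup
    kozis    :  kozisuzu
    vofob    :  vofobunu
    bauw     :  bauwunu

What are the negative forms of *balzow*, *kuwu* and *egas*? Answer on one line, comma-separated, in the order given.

balzowunu, kuwuup, egasuzu

Looking at the final sound of each stem: -uzu when the stem ends in a voiceless consonant (*ot*, *kozis*); -unu when the stem ends in a voiced consonant (*gamepol*, *vofob*, *bauw*); -up when the stem ends in a vowel (*niszago*, *sazu*).
The final sound of *balzow* is /w/, which is a voiced consonant, so the suffix is -unu, giving *balzowunu*.
Since the final sound of *kuwu* is /u/ (a vowel), it takes -up, giving *kuwuup*.
*egas* — final sound /s/ (a voiceless consonant) → -uzu → *egasuzu*.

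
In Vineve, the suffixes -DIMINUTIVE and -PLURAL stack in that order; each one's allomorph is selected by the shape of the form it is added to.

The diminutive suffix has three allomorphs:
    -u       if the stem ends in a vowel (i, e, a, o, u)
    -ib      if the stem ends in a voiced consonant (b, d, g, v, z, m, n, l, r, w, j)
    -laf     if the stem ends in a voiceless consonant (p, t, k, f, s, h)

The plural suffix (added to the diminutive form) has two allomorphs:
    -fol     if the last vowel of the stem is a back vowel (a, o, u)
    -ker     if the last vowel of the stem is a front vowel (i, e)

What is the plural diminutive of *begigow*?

begigowibker

Since the final sound of *begigow* is /w/ (a voiced consonant), it takes -ib, giving *begigowib*.
The diminutive form *begigowib* — last vowel /i/ (a front vowel) → -ker → *begigowibker*.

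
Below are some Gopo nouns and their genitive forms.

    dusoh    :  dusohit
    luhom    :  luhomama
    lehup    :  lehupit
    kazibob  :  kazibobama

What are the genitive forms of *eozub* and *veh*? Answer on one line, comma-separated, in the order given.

eozubama, vehit

Looking at the final consonant of each stem: -it when the stem ends in a voiceless consonant (*dusoh*, *lehup*); -ama when the stem ends in a voiced consonant (*luhom*, *kazibob*).
The final consonant of *eozub* is /b/, which is voiced, so the suffix is -ama, giving *eozubama*.
Since the final consonant of *veh* is /h/ (voiceless), it takes -it, giving *vehit*.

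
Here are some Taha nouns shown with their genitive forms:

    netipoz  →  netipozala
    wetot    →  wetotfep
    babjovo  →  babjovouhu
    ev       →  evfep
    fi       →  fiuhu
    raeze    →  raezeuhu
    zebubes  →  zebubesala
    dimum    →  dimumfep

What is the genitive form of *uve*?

uveuhu

The pattern is sibilance of the final sound: -ala when the stem ends in a sibilant (*netipoz*, *zebubes*); -fep when the stem ends in a non-sibilant consonant (*wetot*, *ev*, *dimum*); -uhu when the stem ends in a vowel (*babjovo*, *fi*, *raeze*).
Since the final sound of *uve* is /e/ (a vowel), it takes -uhu, giving *uveuhu*.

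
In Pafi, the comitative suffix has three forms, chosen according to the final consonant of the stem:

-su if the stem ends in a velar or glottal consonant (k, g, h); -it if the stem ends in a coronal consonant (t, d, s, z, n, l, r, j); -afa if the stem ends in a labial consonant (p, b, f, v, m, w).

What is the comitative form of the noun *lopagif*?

lopagifafa

*lopagif*: final consonant = /f/, labial → -afa → *lopagifafa*.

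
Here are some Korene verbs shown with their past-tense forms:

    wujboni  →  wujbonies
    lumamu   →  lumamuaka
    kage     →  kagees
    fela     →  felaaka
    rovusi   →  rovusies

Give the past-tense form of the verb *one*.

onees

The suffix is conditioned by the last vowel: -es when the last vowel of the stem is a front vowel (*wujboni*, *kage*, *rovusi*); -aka when the last vowel of the stem is a back vowel (*lumamu*, *fela*).
The last vowel of *one* is /e/, which is a front vowel, so the suffix is -es, giving *onees*.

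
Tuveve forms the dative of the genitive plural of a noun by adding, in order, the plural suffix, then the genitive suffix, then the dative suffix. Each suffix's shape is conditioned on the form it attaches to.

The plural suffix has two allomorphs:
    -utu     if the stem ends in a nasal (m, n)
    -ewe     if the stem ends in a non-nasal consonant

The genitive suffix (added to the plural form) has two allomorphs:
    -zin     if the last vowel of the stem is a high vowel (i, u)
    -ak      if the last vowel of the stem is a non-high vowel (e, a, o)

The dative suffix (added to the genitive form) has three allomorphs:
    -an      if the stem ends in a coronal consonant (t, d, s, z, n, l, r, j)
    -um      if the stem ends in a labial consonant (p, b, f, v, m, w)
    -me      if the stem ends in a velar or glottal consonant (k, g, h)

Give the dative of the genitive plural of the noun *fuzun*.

The final consonant of *fuzun* is /n/, which is a nasal, so the plural suffix is -utu, giving *fuzunutu*.
Since the last vowel of the plural form *fuzunutu* is /u/ (a high vowel), it takes -zin, giving *fuzunutuzin*.
The genitive form *fuzunutuzin*: final consonant = /n/, coronal → -an → *fuzunutuzinan*.

fuzunutuzinan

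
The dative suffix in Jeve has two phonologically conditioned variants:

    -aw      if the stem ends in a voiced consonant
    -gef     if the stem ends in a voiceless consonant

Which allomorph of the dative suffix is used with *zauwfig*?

-aw

Since the final consonant of *zauwfig* is /g/ (voiced), it takes -aw.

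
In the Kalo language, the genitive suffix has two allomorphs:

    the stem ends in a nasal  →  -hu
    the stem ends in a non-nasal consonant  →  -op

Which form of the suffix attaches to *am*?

Since the final consonant of *am* is /m/ (a nasal), it takes -hu.

-hu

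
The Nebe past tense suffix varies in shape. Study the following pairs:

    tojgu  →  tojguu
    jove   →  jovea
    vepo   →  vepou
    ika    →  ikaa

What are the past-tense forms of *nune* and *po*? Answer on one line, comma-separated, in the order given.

nunea, pou

The suffix is conditioned by the last vowel: -u when the last vowel of the stem is a rounded vowel (*tojgu*, *vepo*); -a when the last vowel of the stem is an unrounded vowel (*jove*, *ika*).
*nune*: last vowel = /e/, an unrounded vowel → -a → *nunea*.
Since the last vowel of *po* is /o/ (a rounded vowel), it takes -u, giving *pou*.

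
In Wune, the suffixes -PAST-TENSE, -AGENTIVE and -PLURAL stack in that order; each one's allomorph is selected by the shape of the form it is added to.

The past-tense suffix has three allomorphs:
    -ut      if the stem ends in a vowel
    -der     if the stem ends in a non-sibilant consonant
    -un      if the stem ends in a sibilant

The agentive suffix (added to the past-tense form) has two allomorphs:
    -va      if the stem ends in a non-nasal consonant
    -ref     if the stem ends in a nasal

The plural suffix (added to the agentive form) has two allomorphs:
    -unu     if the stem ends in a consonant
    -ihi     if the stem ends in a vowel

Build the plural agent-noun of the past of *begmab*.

begmabdervaihi

Since the final sound of *begmab* is /b/ (a non-sibilant consonant), it takes -der, giving *begmabder*.
The final consonant of the past-tense form *begmabder* is /r/, which is non-nasal, so the agentive suffix is -va, giving *begmabderva*.
The agentive form *begmabderva* — final sound /a/ (a vowel) → -ihi → *begmabdervaihi*.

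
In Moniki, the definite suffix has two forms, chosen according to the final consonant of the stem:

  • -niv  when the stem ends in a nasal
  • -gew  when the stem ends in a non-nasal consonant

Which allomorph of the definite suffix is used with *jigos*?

-gew

Since the final consonant of *jigos* is /s/ (non-nasal), it takes -gew.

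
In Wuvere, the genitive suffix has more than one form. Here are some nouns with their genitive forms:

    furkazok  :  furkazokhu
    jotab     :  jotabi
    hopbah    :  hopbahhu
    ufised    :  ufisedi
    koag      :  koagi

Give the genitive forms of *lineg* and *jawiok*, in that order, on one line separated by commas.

linegi, jawiokhu

Looking at the final consonant of each stem: -hu when the stem ends in a voiceless consonant (*furkazok*, *hopbah*); -i when the stem ends in a voiced consonant (*jotab*, *ufised*, *koag*).
Since the final consonant of *lineg* is /g/ (voiced), it takes -i, giving *linegi*.
*jawiok*: final consonant = /k/, voiceless → -hu → *jawiokhu*.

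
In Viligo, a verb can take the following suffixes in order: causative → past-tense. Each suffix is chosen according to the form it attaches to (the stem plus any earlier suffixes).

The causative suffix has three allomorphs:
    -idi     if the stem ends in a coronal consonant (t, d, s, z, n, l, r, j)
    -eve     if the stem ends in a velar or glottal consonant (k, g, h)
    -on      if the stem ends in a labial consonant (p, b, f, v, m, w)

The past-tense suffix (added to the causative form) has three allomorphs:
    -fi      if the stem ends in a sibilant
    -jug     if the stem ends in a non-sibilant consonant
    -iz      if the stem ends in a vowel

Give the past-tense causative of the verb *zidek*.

zidekeveiz

*zidek* — final consonant /k/ (velar/glottal) → -eve → *zidekeve*.
The causative form *zidekeve* — final sound /e/ (a vowel) → -iz → *zidekeveiz*.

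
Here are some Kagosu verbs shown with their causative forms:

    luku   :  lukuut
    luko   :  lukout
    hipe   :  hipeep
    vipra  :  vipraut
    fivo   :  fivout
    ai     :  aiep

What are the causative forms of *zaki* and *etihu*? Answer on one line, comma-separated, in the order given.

The alternation tracks the last vowel of the stem — -ep when the last vowel of the stem is a front vowel (*hipe*, *ai*); -ut when the last vowel of the stem is a back vowel (*luku*, *luko*, *vipra*, *fivo*).
Since the last vowel of *zaki* is /i/ (a front vowel), it takes -ep, giving *zakiep*.
*etihu*: last vowel = /u/, a back vowel → -ut → *etihuut*.

zakiep, etihuut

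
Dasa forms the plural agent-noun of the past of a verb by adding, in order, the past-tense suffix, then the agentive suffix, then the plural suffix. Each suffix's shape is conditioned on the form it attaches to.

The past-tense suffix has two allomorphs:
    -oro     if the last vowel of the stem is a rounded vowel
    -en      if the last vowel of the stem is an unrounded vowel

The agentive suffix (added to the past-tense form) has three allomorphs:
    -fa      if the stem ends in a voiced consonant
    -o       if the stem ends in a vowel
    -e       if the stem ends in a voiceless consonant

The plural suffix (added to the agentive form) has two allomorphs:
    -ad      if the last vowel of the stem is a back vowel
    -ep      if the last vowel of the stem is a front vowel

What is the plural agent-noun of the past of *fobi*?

*fobi*: last vowel = /i/, an unrounded vowel → -en → *fobien*.
The past-tense form *fobien*: final sound = /n/, a voiced consonant → -fa → *fobienfa*.
The last vowel of the agentive form *fobienfa* is /a/, which is a back vowel, so the plural suffix is -ad, giving *fobienfaad*.

fobienfaad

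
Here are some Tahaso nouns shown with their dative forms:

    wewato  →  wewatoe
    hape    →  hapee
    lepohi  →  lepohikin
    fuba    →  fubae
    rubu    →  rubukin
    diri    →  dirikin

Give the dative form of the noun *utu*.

utukin

The pattern is height harmony: -kin when the last vowel of the stem is a high vowel (*lepohi*, *rubu*, *diri*); -e when the last vowel of the stem is a non-high vowel (*wewato*, *hape*, *fuba*).
Since the last vowel of *utu* is /u/ (a high vowel), it takes -kin, giving *utukin*.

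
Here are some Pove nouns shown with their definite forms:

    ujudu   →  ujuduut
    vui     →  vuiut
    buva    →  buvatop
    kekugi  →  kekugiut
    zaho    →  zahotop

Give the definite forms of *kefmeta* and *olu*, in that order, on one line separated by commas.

Looking at the last vowel of each stem: -ut when the last vowel of the stem is a high vowel (*ujudu*, *vui*, *kekugi*); -top when the last vowel of the stem is a non-high vowel (*buva*, *zaho*).
*kefmeta* — last vowel /a/ (a non-high vowel) → -top → *kefmetatop*.
*olu*: last vowel = /u/, a high vowel → -ut → *oluut*.

kefmetatop, oluut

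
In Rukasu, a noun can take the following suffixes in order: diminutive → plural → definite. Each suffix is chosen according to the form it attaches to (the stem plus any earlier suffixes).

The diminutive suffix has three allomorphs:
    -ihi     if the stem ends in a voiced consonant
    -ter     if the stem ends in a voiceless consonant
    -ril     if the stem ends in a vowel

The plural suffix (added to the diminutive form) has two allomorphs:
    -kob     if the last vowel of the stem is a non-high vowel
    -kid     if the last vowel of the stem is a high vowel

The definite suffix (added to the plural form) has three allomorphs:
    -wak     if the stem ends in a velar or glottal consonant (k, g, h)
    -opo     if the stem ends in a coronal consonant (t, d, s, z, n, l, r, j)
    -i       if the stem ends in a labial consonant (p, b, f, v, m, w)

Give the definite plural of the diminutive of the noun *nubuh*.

nubuhterkobi

The final sound of *nubuh* is /h/, which is a voiceless consonant, so the diminutive suffix is -ter, giving *nubuhter*.
The diminutive form *nubuhter* — last vowel /e/ (a non-high vowel) → -kob → *nubuhterkob*.
Since the final consonant of the plural form *nubuhterkob* is /b/ (labial), it takes -i, giving *nubuhterkobi*.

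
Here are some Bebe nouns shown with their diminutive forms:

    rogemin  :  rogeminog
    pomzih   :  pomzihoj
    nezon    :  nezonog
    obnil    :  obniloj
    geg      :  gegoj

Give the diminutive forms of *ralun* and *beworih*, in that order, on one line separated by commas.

Looking at the final consonant of each stem: -og when the stem ends in a nasal (*rogemin*, *nezon*); -oj when the stem ends in a non-nasal consonant (*pomzih*, *obnil*, *geg*).
*ralun* — final consonant /n/ (a nasal) → -og → *ralunog*.
*beworih*: final consonant = /h/, non-nasal → -oj → *beworihoj*.

ralunog, beworihoj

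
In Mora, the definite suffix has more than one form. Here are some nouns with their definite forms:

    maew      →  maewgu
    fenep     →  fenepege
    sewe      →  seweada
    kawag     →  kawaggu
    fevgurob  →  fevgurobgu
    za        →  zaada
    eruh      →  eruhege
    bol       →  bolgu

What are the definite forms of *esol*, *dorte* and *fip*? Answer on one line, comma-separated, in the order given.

The pattern is voicing of the final sound: -ege when the stem ends in a voiceless consonant (*fenep*, *eruh*); -gu when the stem ends in a voiced consonant (*maew*, *kawag*, *fevgurob*, *bol*); -ada when the stem ends in a vowel (*sewe*, *za*).
*esol* — final sound /l/ (a voiced consonant) → -gu → *esolgu*.
The final sound of *dorte* is /e/, which is a vowel, so the suffix is -ada, giving *dorteada*.
The final sound of *fip* is /p/, which is a voiceless consonant, so the suffix is -ege, giving *fipege*.

esolgu, dorteada, fipege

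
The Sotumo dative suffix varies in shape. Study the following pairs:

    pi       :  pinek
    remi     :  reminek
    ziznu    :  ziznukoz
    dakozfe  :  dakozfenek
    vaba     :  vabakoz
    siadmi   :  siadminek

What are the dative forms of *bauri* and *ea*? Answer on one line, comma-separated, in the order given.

The suffix is conditioned by the last vowel: -nek when the last vowel of the stem is a front vowel (*pi*, *remi*, *dakozfe*, *siadmi*); -koz when the last vowel of the stem is a back vowel (*ziznu*, *vaba*).
The last vowel of *bauri* is /i/, which is a front vowel, so the suffix is -nek, giving *baurinek*.
*ea*: last vowel = /a/, a back vowel → -koz → *eakoz*.

baurinek, eakoz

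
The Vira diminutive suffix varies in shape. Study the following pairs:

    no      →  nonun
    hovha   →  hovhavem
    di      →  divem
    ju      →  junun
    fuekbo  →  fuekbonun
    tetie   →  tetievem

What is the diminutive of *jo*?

jonun

Looking at the last vowel of each stem: -nun when the last vowel of the stem is a rounded vowel (*no*, *ju*, *fuekbo*); -vem when the last vowel of the stem is an unrounded vowel (*hovha*, *di*, *tetie*).
*jo*: last vowel = /o/, a rounded vowel → -nun → *jonun*.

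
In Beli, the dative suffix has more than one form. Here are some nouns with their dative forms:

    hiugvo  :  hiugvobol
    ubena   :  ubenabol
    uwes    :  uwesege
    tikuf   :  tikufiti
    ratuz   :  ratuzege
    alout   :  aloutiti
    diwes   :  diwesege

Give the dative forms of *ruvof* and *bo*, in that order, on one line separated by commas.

The alternation tracks the final sound of the stem — -ege when the stem ends in a sibilant (*uwes*, *ratuz*, *diwes*); -iti when the stem ends in a non-sibilant consonant (*tikuf*, *alout*); -bol when the stem ends in a vowel (*hiugvo*, *ubena*).
Since the final sound of *ruvof* is /f/ (a non-sibilant consonant), it takes -iti, giving *ruvofiti*.
*bo*: final sound = /o/, a vowel → -bol → *bobol*.

ruvofiti, bobol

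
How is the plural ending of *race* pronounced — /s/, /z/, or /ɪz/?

The stem *race* ends in a sibilant (/s, z, ʃ, ʒ, tʃ, dʒ/).
The plural suffix surfaces as /ɪz/ after sibilants, /s/ after other voiceless consonants, and /z/ after other voiced sounds.
So the plural -s on *race* is pronounced /ɪz/.

/ɪz/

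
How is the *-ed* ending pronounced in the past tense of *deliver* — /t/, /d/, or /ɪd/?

The stem *deliver* ends in a voiced sound other than /d/.
The -ed suffix is realized as /ɪd/ after /t, d/; as /t/ after other voiceless consonants; and as /d/ after other voiced sounds.
So -ed on *deliver* is pronounced /d/.

/d/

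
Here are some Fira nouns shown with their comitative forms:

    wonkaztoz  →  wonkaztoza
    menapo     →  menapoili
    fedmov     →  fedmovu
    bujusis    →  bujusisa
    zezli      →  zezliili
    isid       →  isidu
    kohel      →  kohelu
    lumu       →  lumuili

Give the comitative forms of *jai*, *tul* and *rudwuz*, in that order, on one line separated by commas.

jaiili, tulu, rudwuza

The suffix is conditioned by the final sound: -a when the stem ends in a sibilant (*wonkaztoz*, *bujusis*); -u when the stem ends in a non-sibilant consonant (*fedmov*, *isid*, *kohel*); -ili when the stem ends in a vowel (*menapo*, *zezli*, *lumu*).
*jai*: final sound = /i/, a vowel → -ili → *jaiili*.
Since the final sound of *tul* is /l/ (a non-sibilant consonant), it takes -u, giving *tulu*.
Since the final sound of *rudwuz* is /z/ (a sibilant), it takes -a, giving *rudwuza*.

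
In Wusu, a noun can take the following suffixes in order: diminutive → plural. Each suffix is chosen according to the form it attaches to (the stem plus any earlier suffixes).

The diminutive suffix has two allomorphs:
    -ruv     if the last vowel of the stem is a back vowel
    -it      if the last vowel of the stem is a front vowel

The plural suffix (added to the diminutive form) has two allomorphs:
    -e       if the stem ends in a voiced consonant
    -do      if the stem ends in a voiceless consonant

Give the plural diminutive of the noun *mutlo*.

mutloruve

*mutlo* — last vowel /o/ (a back vowel) → -ruv → *mutloruv*.
The diminutive form *mutloruv* — final consonant /v/ (voiced) → -e → *mutloruve*.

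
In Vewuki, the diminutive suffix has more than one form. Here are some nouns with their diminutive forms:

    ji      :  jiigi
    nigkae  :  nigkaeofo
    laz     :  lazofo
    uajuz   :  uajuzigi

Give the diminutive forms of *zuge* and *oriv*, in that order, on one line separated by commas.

The suffix is conditioned by the last vowel: -igi when the last vowel of the stem is a high vowel (*ji*, *uajuz*); -ofo when the last vowel of the stem is a non-high vowel (*nigkae*, *laz*).
*zuge*: last vowel = /e/, a non-high vowel → -ofo → *zugeofo*.
*oriv*: last vowel = /i/, a high vowel → -igi → *orivigi*.

zugeofo, orivigi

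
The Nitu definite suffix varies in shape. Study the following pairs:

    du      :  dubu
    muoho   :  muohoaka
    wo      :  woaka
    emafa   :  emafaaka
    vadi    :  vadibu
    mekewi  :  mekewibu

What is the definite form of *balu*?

Looking at the last vowel of each stem: -bu when the last vowel of the stem is a high vowel (*du*, *vadi*, *mekewi*); -aka when the last vowel of the stem is a non-high vowel (*muoho*, *wo*, *emafa*).
*balu*: last vowel = /u/, a high vowel → -bu → *balubu*.

balubu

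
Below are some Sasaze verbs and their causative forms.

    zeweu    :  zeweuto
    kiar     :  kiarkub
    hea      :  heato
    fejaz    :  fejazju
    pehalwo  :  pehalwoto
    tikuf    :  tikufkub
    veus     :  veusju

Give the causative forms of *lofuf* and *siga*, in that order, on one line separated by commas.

lofufkub, sigato

The pattern is sibilance of the final sound: -ju when the stem ends in a sibilant (*fejaz*, *veus*); -kub when the stem ends in a non-sibilant consonant (*kiar*, *tikuf*); -to when the stem ends in a vowel (*zeweu*, *hea*, *pehalwo*).
The final sound of *lofuf* is /f/, which is a non-sibilant consonant, so the suffix is -kub, giving *lofufkub*.
Since the final sound of *siga* is /a/ (a vowel), it takes -to, giving *sigato*.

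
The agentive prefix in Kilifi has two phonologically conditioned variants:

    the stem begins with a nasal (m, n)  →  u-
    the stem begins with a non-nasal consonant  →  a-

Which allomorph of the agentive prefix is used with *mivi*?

*mivi* — first consonant /m/ (a nasal) → u-.

u-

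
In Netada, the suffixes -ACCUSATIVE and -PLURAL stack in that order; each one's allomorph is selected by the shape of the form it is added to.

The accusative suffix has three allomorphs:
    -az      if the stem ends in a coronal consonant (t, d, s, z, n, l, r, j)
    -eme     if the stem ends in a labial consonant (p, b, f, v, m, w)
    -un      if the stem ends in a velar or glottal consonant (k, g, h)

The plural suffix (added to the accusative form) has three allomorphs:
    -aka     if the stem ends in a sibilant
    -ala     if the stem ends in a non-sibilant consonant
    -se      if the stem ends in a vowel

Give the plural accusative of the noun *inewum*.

inewumemese

*inewum*: final consonant = /m/, labial → -eme → *inewumeme*.
The accusative form *inewumeme* — final sound /e/ (a vowel) → -se → *inewumemese*.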